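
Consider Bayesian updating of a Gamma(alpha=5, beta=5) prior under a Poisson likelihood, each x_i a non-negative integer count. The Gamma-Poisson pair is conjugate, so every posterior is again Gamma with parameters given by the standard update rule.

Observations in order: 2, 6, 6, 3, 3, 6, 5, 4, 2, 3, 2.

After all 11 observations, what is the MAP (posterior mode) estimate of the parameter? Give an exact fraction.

obs 1: x=2 → posterior Gamma(7, 6)
obs 2: x=6 → posterior Gamma(13, 7)
obs 3: x=6 → posterior Gamma(19, 8)
obs 4: x=3 → posterior Gamma(22, 9)
obs 5: x=3 → posterior Gamma(25, 10)
obs 6: x=6 → posterior Gamma(31, 11)
obs 7: x=5 → posterior Gamma(36, 12)
obs 8: x=4 → posterior Gamma(40, 13)
obs 9: x=2 → posterior Gamma(42, 14)
obs 10: x=3 → posterior Gamma(45, 15)
obs 11: x=2 → posterior Gamma(47, 16)

23/8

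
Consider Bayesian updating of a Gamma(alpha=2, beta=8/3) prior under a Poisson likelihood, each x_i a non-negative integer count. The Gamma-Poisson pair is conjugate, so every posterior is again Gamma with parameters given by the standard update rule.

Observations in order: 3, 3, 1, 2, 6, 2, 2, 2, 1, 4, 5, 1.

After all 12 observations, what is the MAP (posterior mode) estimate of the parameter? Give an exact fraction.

9/4

obs 1: x=3 → posterior Gamma(5, 11/3)
obs 2: x=3 → posterior Gamma(8, 14/3)
obs 3: x=1 → posterior Gamma(9, 17/3)
obs 4: x=2 → posterior Gamma(11, 20/3)
obs 5: x=6 → posterior Gamma(17, 23/3)
obs 6: x=2 → posterior Gamma(19, 26/3)
obs 7: x=2 → posterior Gamma(21, 29/3)
obs 8: x=2 → posterior Gamma(23, 32/3)
obs 9: x=1 → posterior Gamma(24, 35/3)
obs 10: x=4 → posterior Gamma(28, 38/3)
obs 11: x=5 → posterior Gamma(33, 41/3)
obs 12: x=1 → posterior Gamma(34, 44/3)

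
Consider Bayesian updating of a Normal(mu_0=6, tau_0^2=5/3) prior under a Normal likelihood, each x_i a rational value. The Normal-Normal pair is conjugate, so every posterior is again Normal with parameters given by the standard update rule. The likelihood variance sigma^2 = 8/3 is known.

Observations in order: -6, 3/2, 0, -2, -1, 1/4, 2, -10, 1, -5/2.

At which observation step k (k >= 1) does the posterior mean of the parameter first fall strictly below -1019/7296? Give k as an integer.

k = 8

obs 1: x=-6 → posterior Normal(18/13, 40/39)
obs 2: x=3/2 → posterior Normal(17/12, 20/27)
obs 3: x=0 → posterior Normal(51/46, 40/69)
obs 4: x=-2 → posterior Normal(31/56, 10/21)
obs 5: x=-1 → posterior Normal(7/22, 40/99)
obs 6: x=1/4 → posterior Normal(47/152, 20/57)
obs 7: x=2 → posterior Normal(87/172, 40/129)
obs 8: x=-10 → posterior Normal(-113/192, 5/18)
obs 9: x=1 → posterior Normal(-93/212, 40/159)
obs 10: x=-5/2 → posterior Normal(-143/232, 20/87)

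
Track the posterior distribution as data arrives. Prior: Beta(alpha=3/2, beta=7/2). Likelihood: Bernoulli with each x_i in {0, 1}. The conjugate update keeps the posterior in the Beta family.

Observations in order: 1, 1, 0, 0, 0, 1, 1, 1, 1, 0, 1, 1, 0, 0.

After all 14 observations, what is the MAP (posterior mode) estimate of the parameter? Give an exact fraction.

1/2

obs 1: x=1 → posterior Beta(5/2, 7/2)
obs 2: x=1 → posterior Beta(7/2, 7/2)
obs 3: x=0 → posterior Beta(7/2, 9/2)
obs 4: x=0 → posterior Beta(7/2, 11/2)
obs 5: x=0 → posterior Beta(7/2, 13/2)
obs 6: x=1 → posterior Beta(9/2, 13/2)
obs 7: x=1 → posterior Beta(11/2, 13/2)
obs 8: x=1 → posterior Beta(13/2, 13/2)
obs 9: x=1 → posterior Beta(15/2, 13/2)
obs 10: x=0 → posterior Beta(15/2, 15/2)
obs 11: x=1 → posterior Beta(17/2, 15/2)
obs 12: x=1 → posterior Beta(19/2, 15/2)
obs 13: x=0 → posterior Beta(19/2, 17/2)
obs 14: x=0 → posterior Beta(19/2, 19/2)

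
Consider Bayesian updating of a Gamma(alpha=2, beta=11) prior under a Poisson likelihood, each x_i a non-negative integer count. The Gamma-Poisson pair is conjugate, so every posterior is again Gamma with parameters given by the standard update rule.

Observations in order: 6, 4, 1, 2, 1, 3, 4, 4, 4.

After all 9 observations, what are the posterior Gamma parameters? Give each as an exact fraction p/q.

obs 1: x=6 → posterior Gamma(8, 12)
obs 2: x=4 → posterior Gamma(12, 13)
obs 3: x=1 → posterior Gamma(13, 14)
obs 4: x=2 → posterior Gamma(15, 15)
obs 5: x=1 → posterior Gamma(16, 16)
obs 6: x=3 → posterior Gamma(19, 17)
obs 7: x=4 → posterior Gamma(23, 18)
obs 8: x=4 → posterior Gamma(27, 19)
obs 9: x=4 → posterior Gamma(31, 20)

alpha=31, beta=20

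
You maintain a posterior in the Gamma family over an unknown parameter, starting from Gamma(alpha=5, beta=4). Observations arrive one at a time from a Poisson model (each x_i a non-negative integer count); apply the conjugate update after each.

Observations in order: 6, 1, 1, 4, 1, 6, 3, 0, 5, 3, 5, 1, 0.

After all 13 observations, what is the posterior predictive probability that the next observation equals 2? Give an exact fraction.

obs 1: x=6 → posterior Gamma(11, 5)
obs 2: x=1 → posterior Gamma(12, 6)
obs 3: x=1 → posterior Gamma(13, 7)
obs 4: x=4 → posterior Gamma(17, 8)
obs 5: x=1 → posterior Gamma(18, 9)
obs 6: x=6 → posterior Gamma(24, 10)
obs 7: x=3 → posterior Gamma(27, 11)
obs 8: x=0 → posterior Gamma(27, 12)
obs 9: x=5 → posterior Gamma(32, 13)
obs 10: x=3 → posterior Gamma(35, 14)
obs 11: x=5 → posterior Gamma(40, 15)
obs 12: x=1 → posterior Gamma(41, 16)
obs 13: x=0 → posterior Gamma(41, 17)

80591209425762088787826114247284598477377452805057679/315934071766839364508182130385345844620849259367890944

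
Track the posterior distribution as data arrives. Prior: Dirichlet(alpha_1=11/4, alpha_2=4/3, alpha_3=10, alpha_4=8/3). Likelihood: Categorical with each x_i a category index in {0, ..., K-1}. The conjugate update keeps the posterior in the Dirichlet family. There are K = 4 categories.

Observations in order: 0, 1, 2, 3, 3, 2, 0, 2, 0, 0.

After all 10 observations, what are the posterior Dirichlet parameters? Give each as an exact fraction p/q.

obs 1: x=0 → posterior Dirichlet(15/4, 4/3, 10, 8/3)
obs 2: x=1 → posterior Dirichlet(15/4, 7/3, 10, 8/3)
obs 3: x=2 → posterior Dirichlet(15/4, 7/3, 11, 8/3)
obs 4: x=3 → posterior Dirichlet(15/4, 7/3, 11, 11/3)
obs 5: x=3 → posterior Dirichlet(15/4, 7/3, 11, 14/3)
obs 6: x=2 → posterior Dirichlet(15/4, 7/3, 12, 14/3)
obs 7: x=0 → posterior Dirichlet(19/4, 7/3, 12, 14/3)
obs 8: x=2 → posterior Dirichlet(19/4, 7/3, 13, 14/3)
obs 9: x=0 → posterior Dirichlet(23/4, 7/3, 13, 14/3)
obs 10: x=0 → posterior Dirichlet(27/4, 7/3, 13, 14/3)

alpha_1=27/4, alpha_2=7/3, alpha_3=13, alpha_4=14/3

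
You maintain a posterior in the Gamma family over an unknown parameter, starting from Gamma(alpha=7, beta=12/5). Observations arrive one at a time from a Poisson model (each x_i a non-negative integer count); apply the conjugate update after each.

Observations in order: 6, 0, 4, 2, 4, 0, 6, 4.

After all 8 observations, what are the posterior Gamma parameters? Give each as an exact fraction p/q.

alpha=33, beta=52/5

obs 1: x=6 → posterior Gamma(13, 17/5)
obs 2: x=0 → posterior Gamma(13, 22/5)
obs 3: x=4 → posterior Gamma(17, 27/5)
obs 4: x=2 → posterior Gamma(19, 32/5)
obs 5: x=4 → posterior Gamma(23, 37/5)
obs 6: x=0 → posterior Gamma(23, 42/5)
obs 7: x=6 → posterior Gamma(29, 47/5)
obs 8: x=4 → posterior Gamma(33, 52/5)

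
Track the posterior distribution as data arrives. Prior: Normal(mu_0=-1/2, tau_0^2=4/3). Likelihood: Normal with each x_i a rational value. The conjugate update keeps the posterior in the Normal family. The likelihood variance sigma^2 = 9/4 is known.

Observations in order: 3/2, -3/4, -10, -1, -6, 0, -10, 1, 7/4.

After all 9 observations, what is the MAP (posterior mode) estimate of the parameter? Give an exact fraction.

obs 1: x=3/2 → posterior Normal(21/86, 36/43)
obs 2: x=-3/4 → posterior Normal(-3/118, 36/59)
obs 3: x=-10 → posterior Normal(-323/150, 12/25)
obs 4: x=-1 → posterior Normal(-355/182, 36/91)
obs 5: x=-6 → posterior Normal(-547/214, 36/107)
obs 6: x=0 → posterior Normal(-547/246, 12/41)
obs 7: x=-10 → posterior Normal(-867/278, 36/139)
obs 8: x=1 → posterior Normal(-167/62, 36/155)
obs 9: x=7/4 → posterior Normal(-41/18, 4/19)

-41/18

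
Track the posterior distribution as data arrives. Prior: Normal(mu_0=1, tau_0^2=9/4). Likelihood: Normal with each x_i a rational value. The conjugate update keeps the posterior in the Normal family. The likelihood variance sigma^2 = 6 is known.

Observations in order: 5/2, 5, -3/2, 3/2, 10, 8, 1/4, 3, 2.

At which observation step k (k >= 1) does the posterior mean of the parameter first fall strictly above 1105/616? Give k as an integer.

k = 2

obs 1: x=5/2 → posterior Normal(31/22, 18/11)
obs 2: x=5 → posterior Normal(61/28, 9/7)
obs 3: x=-3/2 → posterior Normal(26/17, 18/17)
obs 4: x=3/2 → posterior Normal(61/40, 9/10)
obs 5: x=10 → posterior Normal(121/46, 18/23)
obs 6: x=8 → posterior Normal(13/4, 9/13)
obs 7: x=1/4 → posterior Normal(341/116, 18/29)
obs 8: x=3 → posterior Normal(377/128, 9/16)
obs 9: x=2 → posterior Normal(401/140, 18/35)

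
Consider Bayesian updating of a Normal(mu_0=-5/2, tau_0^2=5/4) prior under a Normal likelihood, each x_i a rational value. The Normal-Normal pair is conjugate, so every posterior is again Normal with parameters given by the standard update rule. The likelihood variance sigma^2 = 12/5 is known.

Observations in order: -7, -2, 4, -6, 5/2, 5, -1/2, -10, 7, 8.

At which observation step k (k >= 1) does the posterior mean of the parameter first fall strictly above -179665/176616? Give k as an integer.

obs 1: x=-7 → posterior Normal(-295/73, 60/73)
obs 2: x=-2 → posterior Normal(-345/98, 30/49)
obs 3: x=4 → posterior Normal(-245/123, 20/41)
obs 4: x=-6 → posterior Normal(-395/148, 15/37)
obs 5: x=5/2 → posterior Normal(-665/346, 60/173)
obs 6: x=5 → posterior Normal(-415/396, 10/33)
obs 7: x=-1/2 → posterior Normal(-220/223, 60/223)
obs 8: x=-10 → posterior Normal(-235/124, 15/62)
obs 9: x=7 → posterior Normal(-295/273, 20/91)
obs 10: x=8 → posterior Normal(-95/298, 30/149)

k = 7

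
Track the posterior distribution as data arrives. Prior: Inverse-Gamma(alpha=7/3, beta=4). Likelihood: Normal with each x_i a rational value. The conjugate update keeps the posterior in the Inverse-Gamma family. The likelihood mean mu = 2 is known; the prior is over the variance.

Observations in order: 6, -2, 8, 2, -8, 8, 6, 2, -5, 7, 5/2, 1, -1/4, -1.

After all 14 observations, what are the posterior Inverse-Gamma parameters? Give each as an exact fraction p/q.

obs 1: x=6 → posterior Inverse-Gamma(17/6, 12)
obs 2: x=-2 → posterior Inverse-Gamma(10/3, 20)
obs 3: x=8 → posterior Inverse-Gamma(23/6, 38)
obs 4: x=2 → posterior Inverse-Gamma(13/3, 38)
obs 5: x=-8 → posterior Inverse-Gamma(29/6, 88)
obs 6: x=8 → posterior Inverse-Gamma(16/3, 106)
obs 7: x=6 → posterior Inverse-Gamma(35/6, 114)
obs 8: x=2 → posterior Inverse-Gamma(19/3, 114)
obs 9: x=-5 → posterior Inverse-Gamma(41/6, 277/2)
obs 10: x=7 → posterior Inverse-Gamma(22/3, 151)
obs 11: x=5/2 → posterior Inverse-Gamma(47/6, 1209/8)
obs 12: x=1 → posterior Inverse-Gamma(25/3, 1213/8)
obs 13: x=-1/4 → posterior Inverse-Gamma(53/6, 4933/32)
obs 14: x=-1 → posterior Inverse-Gamma(28/3, 5077/32)

alpha=28/3, beta=5077/32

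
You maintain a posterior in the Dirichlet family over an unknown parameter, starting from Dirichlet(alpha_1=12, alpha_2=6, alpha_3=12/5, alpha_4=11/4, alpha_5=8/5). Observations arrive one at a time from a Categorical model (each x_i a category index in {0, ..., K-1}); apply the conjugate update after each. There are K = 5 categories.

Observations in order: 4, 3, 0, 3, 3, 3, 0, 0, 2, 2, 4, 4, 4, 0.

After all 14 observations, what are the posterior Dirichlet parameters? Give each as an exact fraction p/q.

obs 1: x=4 → posterior Dirichlet(12, 6, 12/5, 11/4, 13/5)
obs 2: x=3 → posterior Dirichlet(12, 6, 12/5, 15/4, 13/5)
obs 3: x=0 → posterior Dirichlet(13, 6, 12/5, 15/4, 13/5)
obs 4: x=3 → posterior Dirichlet(13, 6, 12/5, 19/4, 13/5)
obs 5: x=3 → posterior Dirichlet(13, 6, 12/5, 23/4, 13/5)
obs 6: x=3 → posterior Dirichlet(13, 6, 12/5, 27/4, 13/5)
obs 7: x=0 → posterior Dirichlet(14, 6, 12/5, 27/4, 13/5)
obs 8: x=0 → posterior Dirichlet(15, 6, 12/5, 27/4, 13/5)
obs 9: x=2 → posterior Dirichlet(15, 6, 17/5, 27/4, 13/5)
obs 10: x=2 → posterior Dirichlet(15, 6, 22/5, 27/4, 13/5)
obs 11: x=4 → posterior Dirichlet(15, 6, 22/5, 27/4, 18/5)
obs 12: x=4 → posterior Dirichlet(15, 6, 22/5, 27/4, 23/5)
obs 13: x=4 → posterior Dirichlet(15, 6, 22/5, 27/4, 28/5)
obs 14: x=0 → posterior Dirichlet(16, 6, 22/5, 27/4, 28/5)

alpha_1=16, alpha_2=6, alpha_3=22/5, alpha_4=27/4, alpha_5=28/5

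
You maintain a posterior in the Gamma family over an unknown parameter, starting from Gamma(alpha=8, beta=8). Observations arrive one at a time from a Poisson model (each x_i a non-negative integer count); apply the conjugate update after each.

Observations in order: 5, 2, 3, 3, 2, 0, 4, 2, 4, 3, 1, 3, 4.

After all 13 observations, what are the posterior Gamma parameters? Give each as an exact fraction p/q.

obs 1: x=5 → posterior Gamma(13, 9)
obs 2: x=2 → posterior Gamma(15, 10)
obs 3: x=3 → posterior Gamma(18, 11)
obs 4: x=3 → posterior Gamma(21, 12)
obs 5: x=2 → posterior Gamma(23, 13)
obs 6: x=0 → posterior Gamma(23, 14)
obs 7: x=4 → posterior Gamma(27, 15)
obs 8: x=2 → posterior Gamma(29, 16)
obs 9: x=4 → posterior Gamma(33, 17)
obs 10: x=3 → posterior Gamma(36, 18)
obs 11: x=1 → posterior Gamma(37, 19)
obs 12: x=3 → posterior Gamma(40, 20)
obs 13: x=4 → posterior Gamma(44, 21)

alpha=44, beta=21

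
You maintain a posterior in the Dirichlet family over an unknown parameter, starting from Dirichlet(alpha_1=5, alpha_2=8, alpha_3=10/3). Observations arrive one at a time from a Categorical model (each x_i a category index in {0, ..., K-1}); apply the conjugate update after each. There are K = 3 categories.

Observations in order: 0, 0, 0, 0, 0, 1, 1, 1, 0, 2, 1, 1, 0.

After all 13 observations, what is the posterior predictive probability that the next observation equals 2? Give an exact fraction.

13/88

obs 1: x=0 → posterior Dirichlet(6, 8, 10/3)
obs 2: x=0 → posterior Dirichlet(7, 8, 10/3)
obs 3: x=0 → posterior Dirichlet(8, 8, 10/3)
obs 4: x=0 → posterior Dirichlet(9, 8, 10/3)
obs 5: x=0 → posterior Dirichlet(10, 8, 10/3)
obs 6: x=1 → posterior Dirichlet(10, 9, 10/3)
obs 7: x=1 → posterior Dirichlet(10, 10, 10/3)
obs 8: x=1 → posterior Dirichlet(10, 11, 10/3)
obs 9: x=0 → posterior Dirichlet(11, 11, 10/3)
obs 10: x=2 → posterior Dirichlet(11, 11, 13/3)
obs 11: x=1 → posterior Dirichlet(11, 12, 13/3)
obs 12: x=1 → posterior Dirichlet(11, 13, 13/3)
obs 13: x=0 → posterior Dirichlet(12, 13, 13/3)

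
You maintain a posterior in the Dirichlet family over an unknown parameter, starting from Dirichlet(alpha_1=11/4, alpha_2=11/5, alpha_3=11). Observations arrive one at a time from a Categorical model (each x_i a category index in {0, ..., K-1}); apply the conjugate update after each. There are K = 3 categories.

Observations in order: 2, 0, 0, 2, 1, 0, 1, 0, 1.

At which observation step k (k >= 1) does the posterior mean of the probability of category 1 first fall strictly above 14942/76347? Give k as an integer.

k = 9

obs 1: x=2 → posterior Dirichlet(11/4, 11/5, 12)
obs 2: x=0 → posterior Dirichlet(15/4, 11/5, 12)
obs 3: x=0 → posterior Dirichlet(19/4, 11/5, 12)
obs 4: x=2 → posterior Dirichlet(19/4, 11/5, 13)
obs 5: x=1 → posterior Dirichlet(19/4, 16/5, 13)
obs 6: x=0 → posterior Dirichlet(23/4, 16/5, 13)
obs 7: x=1 → posterior Dirichlet(23/4, 21/5, 13)
obs 8: x=0 → posterior Dirichlet(27/4, 21/5, 13)
obs 9: x=1 → posterior Dirichlet(27/4, 26/5, 13)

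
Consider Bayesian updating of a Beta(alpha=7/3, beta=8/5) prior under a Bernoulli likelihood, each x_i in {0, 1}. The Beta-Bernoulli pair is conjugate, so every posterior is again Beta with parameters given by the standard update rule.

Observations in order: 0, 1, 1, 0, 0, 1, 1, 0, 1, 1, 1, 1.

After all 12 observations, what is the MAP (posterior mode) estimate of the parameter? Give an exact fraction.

140/209

obs 1: x=0 → posterior Beta(7/3, 13/5)
obs 2: x=1 → posterior Beta(10/3, 13/5)
obs 3: x=1 → posterior Beta(13/3, 13/5)
obs 4: x=0 → posterior Beta(13/3, 18/5)
obs 5: x=0 → posterior Beta(13/3, 23/5)
obs 6: x=1 → posterior Beta(16/3, 23/5)
obs 7: x=1 → posterior Beta(19/3, 23/5)
obs 8: x=0 → posterior Beta(19/3, 28/5)
obs 9: x=1 → posterior Beta(22/3, 28/5)
obs 10: x=1 → posterior Beta(25/3, 28/5)
obs 11: x=1 → posterior Beta(28/3, 28/5)
obs 12: x=1 → posterior Beta(31/3, 28/5)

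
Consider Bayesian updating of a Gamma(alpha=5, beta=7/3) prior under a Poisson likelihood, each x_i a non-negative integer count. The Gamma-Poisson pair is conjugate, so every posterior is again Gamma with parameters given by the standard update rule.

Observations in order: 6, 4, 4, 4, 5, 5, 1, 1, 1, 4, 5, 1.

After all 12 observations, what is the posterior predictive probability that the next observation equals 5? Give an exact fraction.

3858505934632164801159119072666104706632973897826879775954827030995439226274484105/34342475156642281979928985649557346354698485845958045523006446353285195326075961344

obs 1: x=6 → posterior Gamma(11, 10/3)
obs 2: x=4 → posterior Gamma(15, 13/3)
obs 3: x=4 → posterior Gamma(19, 16/3)
obs 4: x=4 → posterior Gamma(23, 19/3)
obs 5: x=5 → posterior Gamma(28, 22/3)
obs 6: x=5 → posterior Gamma(33, 25/3)
obs 7: x=1 → posterior Gamma(34, 28/3)
obs 8: x=1 → posterior Gamma(35, 31/3)
obs 9: x=1 → posterior Gamma(36, 34/3)
obs 10: x=4 → posterior Gamma(40, 37/3)
obs 11: x=5 → posterior Gamma(45, 40/3)
obs 12: x=1 → posterior Gamma(46, 43/3)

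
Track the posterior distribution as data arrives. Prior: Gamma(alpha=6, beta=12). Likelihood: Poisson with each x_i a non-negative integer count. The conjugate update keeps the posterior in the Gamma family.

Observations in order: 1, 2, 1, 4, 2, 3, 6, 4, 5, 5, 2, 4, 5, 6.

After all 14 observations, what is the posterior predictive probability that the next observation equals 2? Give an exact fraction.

obs 1: x=1 → posterior Gamma(7, 13)
obs 2: x=2 → posterior Gamma(9, 14)
obs 3: x=1 → posterior Gamma(10, 15)
obs 4: x=4 → posterior Gamma(14, 16)
obs 5: x=2 → posterior Gamma(16, 17)
obs 6: x=3 → posterior Gamma(19, 18)
obs 7: x=6 → posterior Gamma(25, 19)
obs 8: x=4 → posterior Gamma(29, 20)
obs 9: x=5 → posterior Gamma(34, 21)
obs 10: x=5 → posterior Gamma(39, 22)
obs 11: x=2 → posterior Gamma(41, 23)
obs 12: x=4 → posterior Gamma(45, 24)
obs 13: x=5 → posterior Gamma(50, 25)
obs 14: x=6 → posterior Gamma(56, 26)

9213382862463064273295682260709737526084295249634751307643117657587106865146232832/34831892110592771988701292967816900663202927024414813316873143916304132301341123923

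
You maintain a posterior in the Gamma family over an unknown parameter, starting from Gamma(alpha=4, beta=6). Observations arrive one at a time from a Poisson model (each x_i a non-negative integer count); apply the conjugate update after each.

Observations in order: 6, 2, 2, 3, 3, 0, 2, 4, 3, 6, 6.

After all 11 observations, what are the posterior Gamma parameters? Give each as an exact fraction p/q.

obs 1: x=6 → posterior Gamma(10, 7)
obs 2: x=2 → posterior Gamma(12, 8)
obs 3: x=2 → posterior Gamma(14, 9)
obs 4: x=3 → posterior Gamma(17, 10)
obs 5: x=3 → posterior Gamma(20, 11)
obs 6: x=0 → posterior Gamma(20, 12)
obs 7: x=2 → posterior Gamma(22, 13)
obs 8: x=4 → posterior Gamma(26, 14)
obs 9: x=3 → posterior Gamma(29, 15)
obs 10: x=6 → posterior Gamma(35, 16)
obs 11: x=6 → posterior Gamma(41, 17)

alpha=41, beta=17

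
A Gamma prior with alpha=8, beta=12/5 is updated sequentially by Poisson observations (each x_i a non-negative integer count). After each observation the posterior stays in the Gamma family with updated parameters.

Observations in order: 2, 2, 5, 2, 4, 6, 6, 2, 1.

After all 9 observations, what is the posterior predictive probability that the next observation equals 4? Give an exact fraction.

167330591870335109982698776392701705896558289571045747214235146988733196875/953720160646903502609412567136138368730793185489850189742759284219284815872

obs 1: x=2 → posterior Gamma(10, 17/5)
obs 2: x=2 → posterior Gamma(12, 22/5)
obs 3: x=5 → posterior Gamma(17, 27/5)
obs 4: x=2 → posterior Gamma(19, 32/5)
obs 5: x=4 → posterior Gamma(23, 37/5)
obs 6: x=6 → posterior Gamma(29, 42/5)
obs 7: x=6 → posterior Gamma(35, 47/5)
obs 8: x=2 → posterior Gamma(37, 52/5)
obs 9: x=1 → posterior Gamma(38, 57/5)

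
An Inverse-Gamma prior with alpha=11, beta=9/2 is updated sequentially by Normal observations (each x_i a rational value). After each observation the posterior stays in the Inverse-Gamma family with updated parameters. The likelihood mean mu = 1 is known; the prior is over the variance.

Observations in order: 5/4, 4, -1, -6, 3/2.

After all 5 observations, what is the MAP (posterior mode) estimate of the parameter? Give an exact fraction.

1141/464

obs 1: x=5/4 → posterior Inverse-Gamma(23/2, 145/32)
obs 2: x=4 → posterior Inverse-Gamma(12, 289/32)
obs 3: x=-1 → posterior Inverse-Gamma(25/2, 353/32)
obs 4: x=-6 → posterior Inverse-Gamma(13, 1137/32)
obs 5: x=3/2 → posterior Inverse-Gamma(27/2, 1141/32)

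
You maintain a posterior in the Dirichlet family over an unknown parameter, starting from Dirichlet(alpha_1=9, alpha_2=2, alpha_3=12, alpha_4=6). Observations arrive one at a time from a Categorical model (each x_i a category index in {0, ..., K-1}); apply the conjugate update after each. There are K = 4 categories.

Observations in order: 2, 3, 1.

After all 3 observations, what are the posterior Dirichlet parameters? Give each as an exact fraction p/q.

obs 1: x=2 → posterior Dirichlet(9, 2, 13, 6)
obs 2: x=3 → posterior Dirichlet(9, 2, 13, 7)
obs 3: x=1 → posterior Dirichlet(9, 3, 13, 7)

alpha_1=9, alpha_2=3, alpha_3=13, alpha_4=7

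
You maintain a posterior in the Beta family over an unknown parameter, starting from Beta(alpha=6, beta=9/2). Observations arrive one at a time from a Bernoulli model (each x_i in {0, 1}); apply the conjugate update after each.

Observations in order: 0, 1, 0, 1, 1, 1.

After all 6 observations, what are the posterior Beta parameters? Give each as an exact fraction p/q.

obs 1: x=0 → posterior Beta(6, 11/2)
obs 2: x=1 → posterior Beta(7, 11/2)
obs 3: x=0 → posterior Beta(7, 13/2)
obs 4: x=1 → posterior Beta(8, 13/2)
obs 5: x=1 → posterior Beta(9, 13/2)
obs 6: x=1 → posterior Beta(10, 13/2)

alpha=10, beta=13/2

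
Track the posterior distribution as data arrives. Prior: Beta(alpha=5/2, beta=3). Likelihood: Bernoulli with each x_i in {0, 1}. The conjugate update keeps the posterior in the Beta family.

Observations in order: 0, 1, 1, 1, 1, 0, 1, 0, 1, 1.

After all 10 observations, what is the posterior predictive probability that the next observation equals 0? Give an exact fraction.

obs 1: x=0 → posterior Beta(5/2, 4)
obs 2: x=1 → posterior Beta(7/2, 4)
obs 3: x=1 → posterior Beta(9/2, 4)
obs 4: x=1 → posterior Beta(11/2, 4)
obs 5: x=1 → posterior Beta(13/2, 4)
obs 6: x=0 → posterior Beta(13/2, 5)
obs 7: x=1 → posterior Beta(15/2, 5)
obs 8: x=0 → posterior Beta(15/2, 6)
obs 9: x=1 → posterior Beta(17/2, 6)
obs 10: x=1 → posterior Beta(19/2, 6)

12/31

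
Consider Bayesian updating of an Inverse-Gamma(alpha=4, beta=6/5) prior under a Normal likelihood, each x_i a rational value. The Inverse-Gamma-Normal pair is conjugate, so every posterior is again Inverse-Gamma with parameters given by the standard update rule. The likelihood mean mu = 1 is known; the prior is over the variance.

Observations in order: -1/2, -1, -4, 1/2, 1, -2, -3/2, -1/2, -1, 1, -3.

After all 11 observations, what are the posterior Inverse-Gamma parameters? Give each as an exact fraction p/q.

obs 1: x=-1/2 → posterior Inverse-Gamma(9/2, 93/40)
obs 2: x=-1 → posterior Inverse-Gamma(5, 173/40)
obs 3: x=-4 → posterior Inverse-Gamma(11/2, 673/40)
obs 4: x=1/2 → posterior Inverse-Gamma(6, 339/20)
obs 5: x=1 → posterior Inverse-Gamma(13/2, 339/20)
obs 6: x=-2 → posterior Inverse-Gamma(7, 429/20)
obs 7: x=-3/2 → posterior Inverse-Gamma(15/2, 983/40)
obs 8: x=-1/2 → posterior Inverse-Gamma(8, 257/10)
obs 9: x=-1 → posterior Inverse-Gamma(17/2, 277/10)
obs 10: x=1 → posterior Inverse-Gamma(9, 277/10)
obs 11: x=-3 → posterior Inverse-Gamma(19/2, 357/10)

alpha=19/2, beta=357/10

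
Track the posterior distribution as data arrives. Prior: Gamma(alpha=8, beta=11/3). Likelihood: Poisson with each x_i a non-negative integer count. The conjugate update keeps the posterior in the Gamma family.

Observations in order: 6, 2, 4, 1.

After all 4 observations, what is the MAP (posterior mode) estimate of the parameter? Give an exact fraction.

obs 1: x=6 → posterior Gamma(14, 14/3)
obs 2: x=2 → posterior Gamma(16, 17/3)
obs 3: x=4 → posterior Gamma(20, 20/3)
obs 4: x=1 → posterior Gamma(21, 23/3)

60/23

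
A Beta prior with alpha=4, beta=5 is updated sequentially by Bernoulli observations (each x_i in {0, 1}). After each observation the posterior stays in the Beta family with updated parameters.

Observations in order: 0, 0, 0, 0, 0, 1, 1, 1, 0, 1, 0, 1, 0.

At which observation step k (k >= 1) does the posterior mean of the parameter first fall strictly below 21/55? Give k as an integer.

k = 2

obs 1: x=0 → posterior Beta(4, 6)
obs 2: x=0 → posterior Beta(4, 7)
obs 3: x=0 → posterior Beta(4, 8)
obs 4: x=0 → posterior Beta(4, 9)
obs 5: x=0 → posterior Beta(4, 10)
obs 6: x=1 → posterior Beta(5, 10)
obs 7: x=1 → posterior Beta(6, 10)
obs 8: x=1 → posterior Beta(7, 10)
obs 9: x=0 → posterior Beta(7, 11)
obs 10: x=1 → posterior Beta(8, 11)
obs 11: x=0 → posterior Beta(8, 12)
obs 12: x=1 → posterior Beta(9, 12)
obs 13: x=0 → posterior Beta(9, 13)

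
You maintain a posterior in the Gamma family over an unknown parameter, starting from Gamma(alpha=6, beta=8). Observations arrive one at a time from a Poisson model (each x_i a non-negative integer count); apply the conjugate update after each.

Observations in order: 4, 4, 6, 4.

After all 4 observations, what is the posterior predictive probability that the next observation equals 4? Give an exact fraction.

obs 1: x=4 → posterior Gamma(10, 9)
obs 2: x=4 → posterior Gamma(14, 10)
obs 3: x=6 → posterior Gamma(20, 11)
obs 4: x=4 → posterior Gamma(24, 12)

107320743724577639580146073600/1192533292512492016559195008117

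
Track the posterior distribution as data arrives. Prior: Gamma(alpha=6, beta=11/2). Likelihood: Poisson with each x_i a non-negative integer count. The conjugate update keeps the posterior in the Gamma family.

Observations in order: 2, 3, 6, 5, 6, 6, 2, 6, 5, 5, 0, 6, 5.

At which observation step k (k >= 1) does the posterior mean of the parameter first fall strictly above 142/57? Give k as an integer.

obs 1: x=2 → posterior Gamma(8, 13/2)
obs 2: x=3 → posterior Gamma(11, 15/2)
obs 3: x=6 → posterior Gamma(17, 17/2)
obs 4: x=5 → posterior Gamma(22, 19/2)
obs 5: x=6 → posterior Gamma(28, 21/2)
obs 6: x=6 → posterior Gamma(34, 23/2)
obs 7: x=2 → posterior Gamma(36, 25/2)
obs 8: x=6 → posterior Gamma(42, 27/2)
obs 9: x=5 → posterior Gamma(47, 29/2)
obs 10: x=5 → posterior Gamma(52, 31/2)
obs 11: x=0 → posterior Gamma(52, 33/2)
obs 12: x=6 → posterior Gamma(58, 35/2)
obs 13: x=5 → posterior Gamma(63, 37/2)

k = 5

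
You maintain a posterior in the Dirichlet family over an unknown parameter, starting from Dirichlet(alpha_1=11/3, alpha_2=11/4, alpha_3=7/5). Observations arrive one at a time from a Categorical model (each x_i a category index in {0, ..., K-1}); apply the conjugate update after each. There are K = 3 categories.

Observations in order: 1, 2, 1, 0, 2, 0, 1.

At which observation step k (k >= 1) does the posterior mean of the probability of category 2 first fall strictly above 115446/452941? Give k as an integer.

obs 1: x=1 → posterior Dirichlet(11/3, 15/4, 7/5)
obs 2: x=2 → posterior Dirichlet(11/3, 15/4, 12/5)
obs 3: x=1 → posterior Dirichlet(11/3, 19/4, 12/5)
obs 4: x=0 → posterior Dirichlet(14/3, 19/4, 12/5)
obs 5: x=2 → posterior Dirichlet(14/3, 19/4, 17/5)
obs 6: x=0 → posterior Dirichlet(17/3, 19/4, 17/5)
obs 7: x=1 → posterior Dirichlet(17/3, 23/4, 17/5)

k = 5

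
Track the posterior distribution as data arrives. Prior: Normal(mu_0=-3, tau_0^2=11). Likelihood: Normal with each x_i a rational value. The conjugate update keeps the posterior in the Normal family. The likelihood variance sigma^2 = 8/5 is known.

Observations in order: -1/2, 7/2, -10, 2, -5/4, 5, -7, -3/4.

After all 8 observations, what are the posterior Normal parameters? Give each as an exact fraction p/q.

obs 1: x=-1/2 → posterior Normal(-103/126, 88/63)
obs 2: x=7/2 → posterior Normal(141/118, 44/59)
obs 3: x=-10 → posterior Normal(-409/173, 88/173)
obs 4: x=2 → posterior Normal(-299/228, 22/57)
obs 5: x=-5/4 → posterior Normal(-1471/1132, 88/283)
obs 6: x=5 → posterior Normal(-371/1352, 44/169)
obs 7: x=-7 → posterior Normal(-637/524, 88/393)
obs 8: x=-3/4 → posterior Normal(-519/448, 11/56)

mu_0=-519/448, tau_0^2=11/56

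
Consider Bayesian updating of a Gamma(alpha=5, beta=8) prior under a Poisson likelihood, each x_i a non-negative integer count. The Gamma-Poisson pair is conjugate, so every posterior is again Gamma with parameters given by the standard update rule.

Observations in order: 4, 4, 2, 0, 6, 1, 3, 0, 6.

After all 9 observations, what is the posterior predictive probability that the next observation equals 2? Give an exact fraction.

4317956437504381448303958542173499333423/16591004677080767559686809036685939048448

obs 1: x=4 → posterior Gamma(9, 9)
obs 2: x=4 → posterior Gamma(13, 10)
obs 3: x=2 → posterior Gamma(15, 11)
obs 4: x=0 → posterior Gamma(15, 12)
obs 5: x=6 → posterior Gamma(21, 13)
obs 6: x=1 → posterior Gamma(22, 14)
obs 7: x=3 → posterior Gamma(25, 15)
obs 8: x=0 → posterior Gamma(25, 16)
obs 9: x=6 → posterior Gamma(31, 17)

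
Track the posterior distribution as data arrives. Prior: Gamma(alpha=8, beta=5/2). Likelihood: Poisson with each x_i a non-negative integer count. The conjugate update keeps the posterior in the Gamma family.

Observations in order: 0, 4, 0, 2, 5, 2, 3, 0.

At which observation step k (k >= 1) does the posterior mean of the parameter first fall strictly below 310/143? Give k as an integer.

k = 4

obs 1: x=0 → posterior Gamma(8, 7/2)
obs 2: x=4 → posterior Gamma(12, 9/2)
obs 3: x=0 → posterior Gamma(12, 11/2)
obs 4: x=2 → posterior Gamma(14, 13/2)
obs 5: x=5 → posterior Gamma(19, 15/2)
obs 6: x=2 → posterior Gamma(21, 17/2)
obs 7: x=3 → posterior Gamma(24, 19/2)
obs 8: x=0 → posterior Gamma(24, 21/2)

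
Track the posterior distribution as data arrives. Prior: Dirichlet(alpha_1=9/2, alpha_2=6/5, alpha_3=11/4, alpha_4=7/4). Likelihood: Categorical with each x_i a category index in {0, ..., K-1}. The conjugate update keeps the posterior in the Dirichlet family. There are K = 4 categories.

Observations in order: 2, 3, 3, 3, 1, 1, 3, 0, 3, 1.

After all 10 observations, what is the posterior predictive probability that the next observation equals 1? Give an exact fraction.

obs 1: x=2 → posterior Dirichlet(9/2, 6/5, 15/4, 7/4)
obs 2: x=3 → posterior Dirichlet(9/2, 6/5, 15/4, 11/4)
obs 3: x=3 → posterior Dirichlet(9/2, 6/5, 15/4, 15/4)
obs 4: x=3 → posterior Dirichlet(9/2, 6/5, 15/4, 19/4)
obs 5: x=1 → posterior Dirichlet(9/2, 11/5, 15/4, 19/4)
obs 6: x=1 → posterior Dirichlet(9/2, 16/5, 15/4, 19/4)
obs 7: x=3 → posterior Dirichlet(9/2, 16/5, 15/4, 23/4)
obs 8: x=0 → posterior Dirichlet(11/2, 16/5, 15/4, 23/4)
obs 9: x=3 → posterior Dirichlet(11/2, 16/5, 15/4, 27/4)
obs 10: x=1 → posterior Dirichlet(11/2, 21/5, 15/4, 27/4)

21/101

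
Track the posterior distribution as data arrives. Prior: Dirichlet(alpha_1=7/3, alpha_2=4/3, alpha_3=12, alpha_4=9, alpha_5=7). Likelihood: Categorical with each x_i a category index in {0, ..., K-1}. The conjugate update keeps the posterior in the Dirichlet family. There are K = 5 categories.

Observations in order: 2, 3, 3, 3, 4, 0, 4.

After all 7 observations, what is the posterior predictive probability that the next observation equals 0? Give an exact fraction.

5/58

obs 1: x=2 → posterior Dirichlet(7/3, 4/3, 13, 9, 7)
obs 2: x=3 → posterior Dirichlet(7/3, 4/3, 13, 10, 7)
obs 3: x=3 → posterior Dirichlet(7/3, 4/3, 13, 11, 7)
obs 4: x=3 → posterior Dirichlet(7/3, 4/3, 13, 12, 7)
obs 5: x=4 → posterior Dirichlet(7/3, 4/3, 13, 12, 8)
obs 6: x=0 → posterior Dirichlet(10/3, 4/3, 13, 12, 8)
obs 7: x=4 → posterior Dirichlet(10/3, 4/3, 13, 12, 9)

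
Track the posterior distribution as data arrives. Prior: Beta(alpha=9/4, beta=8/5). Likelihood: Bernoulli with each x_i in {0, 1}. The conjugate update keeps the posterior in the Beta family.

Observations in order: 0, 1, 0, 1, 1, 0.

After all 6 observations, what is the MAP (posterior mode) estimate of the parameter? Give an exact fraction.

85/157

obs 1: x=0 → posterior Beta(9/4, 13/5)
obs 2: x=1 → posterior Beta(13/4, 13/5)
obs 3: x=0 → posterior Beta(13/4, 18/5)
obs 4: x=1 → posterior Beta(17/4, 18/5)
obs 5: x=1 → posterior Beta(21/4, 18/5)
obs 6: x=0 → posterior Beta(21/4, 23/5)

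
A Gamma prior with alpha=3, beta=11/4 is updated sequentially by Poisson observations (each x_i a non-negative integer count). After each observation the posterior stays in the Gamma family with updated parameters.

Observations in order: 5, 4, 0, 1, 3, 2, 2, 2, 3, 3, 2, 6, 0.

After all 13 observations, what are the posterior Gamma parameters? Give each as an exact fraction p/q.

obs 1: x=5 → posterior Gamma(8, 15/4)
obs 2: x=4 → posterior Gamma(12, 19/4)
obs 3: x=0 → posterior Gamma(12, 23/4)
obs 4: x=1 → posterior Gamma(13, 27/4)
obs 5: x=3 → posterior Gamma(16, 31/4)
obs 6: x=2 → posterior Gamma(18, 35/4)
obs 7: x=2 → posterior Gamma(20, 39/4)
obs 8: x=2 → posterior Gamma(22, 43/4)
obs 9: x=3 → posterior Gamma(25, 47/4)
obs 10: x=3 → posterior Gamma(28, 51/4)
obs 11: x=2 → posterior Gamma(30, 55/4)
obs 12: x=6 → posterior Gamma(36, 59/4)
obs 13: x=0 → posterior Gamma(36, 63/4)

alpha=36, beta=63/4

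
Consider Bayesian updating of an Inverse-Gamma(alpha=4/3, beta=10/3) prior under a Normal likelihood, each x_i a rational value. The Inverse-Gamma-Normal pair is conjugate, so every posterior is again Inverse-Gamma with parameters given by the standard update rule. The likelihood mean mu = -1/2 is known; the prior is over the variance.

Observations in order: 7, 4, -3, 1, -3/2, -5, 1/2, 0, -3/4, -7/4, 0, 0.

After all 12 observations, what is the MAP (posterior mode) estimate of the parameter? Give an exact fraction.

obs 1: x=7 → posterior Inverse-Gamma(11/6, 755/24)
obs 2: x=4 → posterior Inverse-Gamma(7/3, 499/12)
obs 3: x=-3 → posterior Inverse-Gamma(17/6, 1073/24)
obs 4: x=1 → posterior Inverse-Gamma(10/3, 275/6)
obs 5: x=-3/2 → posterior Inverse-Gamma(23/6, 139/3)
obs 6: x=-5 → posterior Inverse-Gamma(13/3, 1355/24)
obs 7: x=1/2 → posterior Inverse-Gamma(29/6, 1367/24)
obs 8: x=0 → posterior Inverse-Gamma(16/3, 685/12)
obs 9: x=-3/4 → posterior Inverse-Gamma(35/6, 5483/96)
obs 10: x=-7/4 → posterior Inverse-Gamma(19/3, 2779/48)
obs 11: x=0 → posterior Inverse-Gamma(41/6, 2785/48)
obs 12: x=0 → posterior Inverse-Gamma(22/3, 2791/48)

2791/400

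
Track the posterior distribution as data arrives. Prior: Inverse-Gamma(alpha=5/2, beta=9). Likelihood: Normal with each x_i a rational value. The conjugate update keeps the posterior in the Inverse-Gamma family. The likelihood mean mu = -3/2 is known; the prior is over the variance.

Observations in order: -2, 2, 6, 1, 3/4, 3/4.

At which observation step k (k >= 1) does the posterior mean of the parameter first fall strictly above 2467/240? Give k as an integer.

obs 1: x=-2 → posterior Inverse-Gamma(3, 73/8)
obs 2: x=2 → posterior Inverse-Gamma(7/2, 61/4)
obs 3: x=6 → posterior Inverse-Gamma(4, 347/8)
obs 4: x=1 → posterior Inverse-Gamma(9/2, 93/2)
obs 5: x=3/4 → posterior Inverse-Gamma(5, 1569/32)
obs 6: x=3/4 → posterior Inverse-Gamma(11/2, 825/16)

k = 3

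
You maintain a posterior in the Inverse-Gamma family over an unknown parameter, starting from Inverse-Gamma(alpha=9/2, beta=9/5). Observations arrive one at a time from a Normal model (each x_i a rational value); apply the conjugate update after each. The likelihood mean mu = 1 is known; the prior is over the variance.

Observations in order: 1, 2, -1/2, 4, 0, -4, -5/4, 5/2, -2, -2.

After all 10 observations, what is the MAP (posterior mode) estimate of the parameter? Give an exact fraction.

obs 1: x=1 → posterior Inverse-Gamma(5, 9/5)
obs 2: x=2 → posterior Inverse-Gamma(11/2, 23/10)
obs 3: x=-1/2 → posterior Inverse-Gamma(6, 137/40)
obs 4: x=4 → posterior Inverse-Gamma(13/2, 317/40)
obs 5: x=0 → posterior Inverse-Gamma(7, 337/40)
obs 6: x=-4 → posterior Inverse-Gamma(15/2, 837/40)
obs 7: x=-5/4 → posterior Inverse-Gamma(8, 3753/160)
obs 8: x=5/2 → posterior Inverse-Gamma(17/2, 3933/160)
obs 9: x=-2 → posterior Inverse-Gamma(9, 4653/160)
obs 10: x=-2 → posterior Inverse-Gamma(19/2, 5373/160)

1791/560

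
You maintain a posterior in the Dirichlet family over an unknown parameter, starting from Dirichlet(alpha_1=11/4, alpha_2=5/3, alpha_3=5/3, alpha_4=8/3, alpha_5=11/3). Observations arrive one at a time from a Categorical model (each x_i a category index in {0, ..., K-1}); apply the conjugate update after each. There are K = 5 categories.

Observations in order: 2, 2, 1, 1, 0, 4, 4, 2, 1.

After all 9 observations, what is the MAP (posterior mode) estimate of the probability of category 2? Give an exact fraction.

44/197

obs 1: x=2 → posterior Dirichlet(11/4, 5/3, 8/3, 8/3, 11/3)
obs 2: x=2 → posterior Dirichlet(11/4, 5/3, 11/3, 8/3, 11/3)
obs 3: x=1 → posterior Dirichlet(11/4, 8/3, 11/3, 8/3, 11/3)
obs 4: x=1 → posterior Dirichlet(11/4, 11/3, 11/3, 8/3, 11/3)
obs 5: x=0 → posterior Dirichlet(15/4, 11/3, 11/3, 8/3, 11/3)
obs 6: x=4 → posterior Dirichlet(15/4, 11/3, 11/3, 8/3, 14/3)
obs 7: x=4 → posterior Dirichlet(15/4, 11/3, 11/3, 8/3, 17/3)
obs 8: x=2 → posterior Dirichlet(15/4, 11/3, 14/3, 8/3, 17/3)
obs 9: x=1 → posterior Dirichlet(15/4, 14/3, 14/3, 8/3, 17/3)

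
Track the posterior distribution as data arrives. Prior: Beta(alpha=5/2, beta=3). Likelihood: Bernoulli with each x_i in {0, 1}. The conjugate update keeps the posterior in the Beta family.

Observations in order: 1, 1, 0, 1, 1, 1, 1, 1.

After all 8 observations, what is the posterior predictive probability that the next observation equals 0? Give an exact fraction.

obs 1: x=1 → posterior Beta(7/2, 3)
obs 2: x=1 → posterior Beta(9/2, 3)
obs 3: x=0 → posterior Beta(9/2, 4)
obs 4: x=1 → posterior Beta(11/2, 4)
obs 5: x=1 → posterior Beta(13/2, 4)
obs 6: x=1 → posterior Beta(15/2, 4)
obs 7: x=1 → posterior Beta(17/2, 4)
obs 8: x=1 → posterior Beta(19/2, 4)

8/27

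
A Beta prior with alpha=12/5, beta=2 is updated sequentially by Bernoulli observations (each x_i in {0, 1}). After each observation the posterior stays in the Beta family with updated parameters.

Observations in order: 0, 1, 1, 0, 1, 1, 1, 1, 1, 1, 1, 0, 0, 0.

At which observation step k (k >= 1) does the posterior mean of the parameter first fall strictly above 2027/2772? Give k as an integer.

k = 11

obs 1: x=0 → posterior Beta(12/5, 3)
obs 2: x=1 → posterior Beta(17/5, 3)
obs 3: x=1 → posterior Beta(22/5, 3)
obs 4: x=0 → posterior Beta(22/5, 4)
obs 5: x=1 → posterior Beta(27/5, 4)
obs 6: x=1 → posterior Beta(32/5, 4)
obs 7: x=1 → posterior Beta(37/5, 4)
obs 8: x=1 → posterior Beta(42/5, 4)
obs 9: x=1 → posterior Beta(47/5, 4)
obs 10: x=1 → posterior Beta(52/5, 4)
obs 11: x=1 → posterior Beta(57/5, 4)
obs 12: x=0 → posterior Beta(57/5, 5)
obs 13: x=0 → posterior Beta(57/5, 6)
obs 14: x=0 → posterior Beta(57/5, 7)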